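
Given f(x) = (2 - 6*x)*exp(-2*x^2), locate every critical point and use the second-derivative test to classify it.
f'(x) = 2*(4*x*(3*x - 1) - 3)*exp(-2*x^2)

Solve f'(x) = 0:
  f'(x) = (24*x^2 - 8*x - 6)·exp(-2*x^2) and exp(-2*x^2) > 0 for every x, so f'(x) = 0 ⇔ 24*x^2 - 8*x - 6 = 0.
  Factor: 24*x^2 - 8*x - 6 = 2*(12*x^2 - 4*x - 3); 12*x^2 - 4*x - 3 = 0 has no rational roots; quadratic formula: x = (4 ± √160)/24.
  ⇒ x = 1/6 - sqrt(10)/6 ≈ -0.3604, 1/6 + sqrt(10)/6 ≈ 0.6937

f''(x) = 8*(4*x^2*(1 - 3*x) + 9*x - 1)*exp(-2*x^2)
Second-derivative test at each critical point:
  f''(-0.3604) = -19.5112 < 0 → local maximum
  f''(0.6937) = 9.6626 > 0 → local minimum

Critical points: x = 1/6 - sqrt(10)/6 ≈ -0.3604 (local maximum); x = 1/6 + sqrt(10)/6 ≈ 0.6937 (local minimum)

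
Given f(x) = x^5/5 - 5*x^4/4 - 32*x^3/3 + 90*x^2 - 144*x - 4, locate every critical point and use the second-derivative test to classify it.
f'(x) = x^4 - 5*x^3 - 32*x^2 + 180*x - 144

Solve f'(x) = 0:
  Factor: x^4 - 5*x^3 - 32*x^2 + 180*x - 144 = (x - 6)*(x - 4)*(x - 1)*(x + 6) = 0.
  ⇒ x = -6, 1, 4, 6

f''(x) = 4*x^3 - 15*x^2 - 64*x + 180
Second-derivative test at each critical point:
  f''(-6) = -840 < 0 → local maximum
  f''(1) = 105 > 0 → local minimum
  f''(4) = -60 < 0 → local maximum
  f''(6) = 120 > 0 → local minimum

Critical points: x = -6 (local maximum); x = 1 (local minimum); x = 4 (local maximum); x = 6 (local minimum)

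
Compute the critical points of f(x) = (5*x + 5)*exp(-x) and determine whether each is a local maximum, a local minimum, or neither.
f'(x) = -5*x*exp(-x)

Solve f'(x) = 0:
  f'(x) = (-5*x)·exp(-x) and exp(-x) > 0 for every x, so f'(x) = 0 ⇔ -5*x = 0.
  -5*x = 0.
  ⇒ x = 0

f''(x) = 5*(x - 1)*exp(-x)
Second-derivative test at each critical point:
  f''(0) = -5 < 0 → local maximum

Critical points: x = 0 (local maximum)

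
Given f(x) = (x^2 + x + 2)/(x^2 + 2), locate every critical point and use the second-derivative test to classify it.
f'(x) = (2 - x^2)/(x^4 + 4*x^2 + 4)

Solve f'(x) = 0:
  f'(x) = -(x^2 - 2)/(x^2 + 2)^2; the denominator is positive wherever f is defined, so f'(x) = 0 ⇔ 2 - x^2 = 0.
  x^2 - 2 = 0 has no rational roots; quadratic formula: x = (0 ± √8)/2.
  ⇒ x = -sqrt(2) ≈ -1.4142, sqrt(2) ≈ 1.4142

f''(x) = 2*x*(x^2 - 6)/(x^6 + 6*x^4 + 12*x^2 + 8)
Second-derivative test at each critical point:
  f''(-1.4142) = 0.1768 > 0 → local minimum
  f''(1.4142) = -0.1768 < 0 → local maximum

Critical points: x = -sqrt(2) ≈ -1.4142 (local minimum); x = sqrt(2) ≈ 1.4142 (local maximum)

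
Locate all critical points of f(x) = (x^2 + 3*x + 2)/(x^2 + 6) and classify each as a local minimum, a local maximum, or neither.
f'(x) = (-3*x^2 + 8*x + 18)/(x^4 + 12*x^2 + 36)

Solve f'(x) = 0:
  f'(x) = -(3*x^2 - 8*x - 18)/(x^2 + 6)^2; the denominator is positive wherever f is defined, so f'(x) = 0 ⇔ -3*x^2 + 8*x + 18 = 0.
  3*x^2 - 8*x - 18 = 0 has no rational roots; quadratic formula: x = (8 ± √280)/6.
  ⇒ x = 4/3 - sqrt(70)/3 ≈ -1.4555, 4/3 + sqrt(70)/3 ≈ 4.1222

f''(x) = 6*(x^3 - 4*x^2 - 18*x + 8)/(x^6 + 18*x^4 + 108*x^2 + 216)
Second-derivative test at each critical point:
  f''(-1.4555) = 0.2539 > 0 → local minimum
  f''(4.1222) = -0.0317 < 0 → local maximum

Critical points: x = 4/3 - sqrt(70)/3 ≈ -1.4555 (local minimum); x = 4/3 + sqrt(70)/3 ≈ 4.1222 (local maximum)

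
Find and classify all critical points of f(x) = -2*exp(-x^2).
f'(x) = 4*x*exp(-x^2)

Solve f'(x) = 0:
  f'(x) = (4*x)·exp(-x^2) and exp(-x^2) > 0 for every x, so f'(x) = 0 ⇔ 4*x = 0.
  4*x = 0.
  ⇒ x = 0

f''(x) = 4*(1 - 2*x^2)*exp(-x^2)
Second-derivative test at each critical point:
  f''(0) = 4 > 0 → local minimum

Critical points: x = 0 (local minimum)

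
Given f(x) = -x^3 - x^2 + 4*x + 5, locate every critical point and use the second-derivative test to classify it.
f'(x) = -3*x^2 - 2*x + 4

Solve f'(x) = 0:
  3*x^2 + 2*x - 4 = 0 has no rational roots; quadratic formula: x = (-2 ± √52)/6.
  ⇒ x = -sqrt(13)/3 - 1/3 ≈ -1.5352, -1/3 + sqrt(13)/3 ≈ 0.8685

f''(x) = -6*x - 2
Second-derivative test at each critical point:
  f''(-1.5352) = 7.2111 > 0 → local minimum
  f''(0.8685) = -7.2111 < 0 → local maximum

Critical points: x = -sqrt(13)/3 - 1/3 ≈ -1.5352 (local minimum); x = -1/3 + sqrt(13)/3 ≈ 0.8685 (local maximum)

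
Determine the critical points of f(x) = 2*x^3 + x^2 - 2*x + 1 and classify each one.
f'(x) = 6*x^2 + 2*x - 2

Solve f'(x) = 0:
  Factor: 6*x^2 + 2*x - 2 = 2*(3*x^2 + x - 1); 3*x^2 + x - 1 = 0 has no rational roots; quadratic formula: x = (-1 ± √13)/6.
  ⇒ x = -sqrt(13)/6 - 1/6 ≈ -0.7676, -1/6 + sqrt(13)/6 ≈ 0.4343

f''(x) = 12*x + 2
Second-derivative test at each critical point:
  f''(-0.7676) = -7.2111 < 0 → local maximum
  f''(0.4343) = 7.2111 > 0 → local minimum

Critical points: x = -sqrt(13)/6 - 1/6 ≈ -0.7676 (local maximum); x = -1/6 + sqrt(13)/6 ≈ 0.4343 (local minimum)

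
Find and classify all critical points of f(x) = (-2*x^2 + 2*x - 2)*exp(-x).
f'(x) = 2*(x^2 - 3*x + 2)*exp(-x)

Solve f'(x) = 0:
  f'(x) = (2*x^2 - 6*x + 4)·exp(-x) and exp(-x) > 0 for every x, so f'(x) = 0 ⇔ 2*x^2 - 6*x + 4 = 0.
  Factor: 2*x^2 - 6*x + 4 = 2*(x - 2)*(x - 1) = 0.
  ⇒ x = 1, 2

f''(x) = 2*(-x^2 + 5*x - 5)*exp(-x)
Second-derivative test at each critical point:
  f''(1) = -0.7358 < 0 → local maximum
  f''(2) = 0.2707 > 0 → local minimum

Critical points: x = 1 (local maximum); x = 2 (local minimum)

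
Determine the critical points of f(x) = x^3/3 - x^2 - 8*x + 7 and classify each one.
f'(x) = x^2 - 2*x - 8

Solve f'(x) = 0:
  Factor: x^2 - 2*x - 8 = (x - 4)*(x + 2) = 0.
  ⇒ x = -2, 4

f''(x) = 2*x - 2
Second-derivative test at each critical point:
  f''(-2) = -6 < 0 → local maximum
  f''(4) = 6 > 0 → local minimum

Critical points: x = -2 (local maximum); x = 4 (local minimum)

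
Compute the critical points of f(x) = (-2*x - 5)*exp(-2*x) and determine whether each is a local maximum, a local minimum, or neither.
f'(x) = 4*(x + 2)*exp(-2*x)

Solve f'(x) = 0:
  f'(x) = (4*x + 8)·exp(-2*x) and exp(-2*x) > 0 for every x, so f'(x) = 0 ⇔ 4*x + 8 = 0.
  Factor: 4*x + 8 = 4*(x + 2) = 0.
  ⇒ x = -2

f''(x) = 4*(-2*x - 3)*exp(-2*x)
Second-derivative test at each critical point:
  f''(-2) = 218.3926 > 0 → local minimum

Critical points: x = -2 (local minimum)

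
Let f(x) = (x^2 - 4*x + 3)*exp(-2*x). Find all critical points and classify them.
f'(x) = 2*(-x^2 + 5*x - 5)*exp(-2*x)

Solve f'(x) = 0:
  f'(x) = (-2*x^2 + 10*x - 10)·exp(-2*x) and exp(-2*x) > 0 for every x, so f'(x) = 0 ⇔ -2*x^2 + 10*x - 10 = 0.
  Factor: -2*x^2 + 10*x - 10 = -2*(x^2 - 5*x + 5); x^2 - 5*x + 5 = 0 has no rational roots; quadratic formula: x = (5 ± √5)/2.
  ⇒ x = 5/2 - sqrt(5)/2 ≈ 1.3820, sqrt(5)/2 + 5/2 ≈ 3.6180

f''(x) = 2*(2*x^2 - 12*x + 15)*exp(-2*x)
Second-derivative test at each critical point:
  f''(1.3820) = 0.2819 > 0 → local minimum
  f''(3.6180) = -0.0032 < 0 → local maximum

Critical points: x = 5/2 - sqrt(5)/2 ≈ 1.3820 (local minimum); x = sqrt(5)/2 + 5/2 ≈ 3.6180 (local maximum)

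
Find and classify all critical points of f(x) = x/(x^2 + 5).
f'(x) = (5 - x^2)/(x^4 + 10*x^2 + 25)

Solve f'(x) = 0:
  f'(x) = -(x^2 - 5)/(x^2 + 5)^2; the denominator is positive wherever f is defined, so f'(x) = 0 ⇔ 5 - x^2 = 0.
  x^2 - 5 = 0 has no rational roots; quadratic formula: x = (0 ± √20)/2.
  ⇒ x = -sqrt(5) ≈ -2.2361, sqrt(5) ≈ 2.2361

f''(x) = 2*x*(x^2 - 15)/(x^2 + 5)^3
Second-derivative test at each critical point:
  f''(-2.2361) = 0.0447 > 0 → local minimum
  f''(2.2361) = -0.0447 < 0 → local maximum

Critical points: x = -sqrt(5) ≈ -2.2361 (local minimum); x = sqrt(5) ≈ 2.2361 (local maximum)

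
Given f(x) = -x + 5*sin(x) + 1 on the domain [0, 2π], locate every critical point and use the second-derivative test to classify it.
f'(x) = 5*cos(x) - 1

Solve f'(x) = 0 on [0, 2π]:
  f'(x) = 0 ⇔ cos(x) = 1/5, i.e. x = ±arccos(1/5) + 2nπ; keep the solutions lying in [0, 2π].
  ⇒ x = acos(1/5) ≈ 1.3694, -acos(1/5) + 2*pi ≈ 4.9137

f''(x) = -5*sin(x)
Second-derivative test at each critical point:
  f''(1.3694) = -4.8990 < 0 → local maximum
  f''(4.9137) = 4.8990 > 0 → local minimum

Critical points: x = acos(1/5) ≈ 1.3694 (local maximum); x = -acos(1/5) + 2*pi ≈ 4.9137 (local minimum)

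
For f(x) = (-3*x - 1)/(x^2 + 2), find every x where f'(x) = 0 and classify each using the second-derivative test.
f'(x) = (3*x^2 + 2*x - 6)/(x^4 + 4*x^2 + 4)

Solve f'(x) = 0:
  f'(x) = (3*x^2 + 2*x - 6)/(x^2 + 2)^2; the denominator is positive wherever f is defined, so f'(x) = 0 ⇔ 3*x^2 + 2*x - 6 = 0.
  3*x^2 + 2*x - 6 = 0 has no rational roots; quadratic formula: x = (-2 ± √76)/6.
  ⇒ x = -sqrt(19)/3 - 1/3 ≈ -1.7863, -1/3 + sqrt(19)/3 ≈ 1.1196

f''(x) = 2*(-4*x^2*(3*x + 1) + (9*x + 1)*(x^2 + 2))/(x^2 + 2)^3
Second-derivative test at each critical point:
  f''(-1.7863) = -0.3235 < 0 → local maximum
  f''(1.1196) = 0.8235 > 0 → local minimum

Critical points: x = -sqrt(19)/3 - 1/3 ≈ -1.7863 (local maximum); x = -1/3 + sqrt(19)/3 ≈ 1.1196 (local minimum)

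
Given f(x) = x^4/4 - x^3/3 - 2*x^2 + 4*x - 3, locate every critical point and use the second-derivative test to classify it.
f'(x) = x^3 - x^2 - 4*x + 4

Solve f'(x) = 0:
  Factor: x^3 - x^2 - 4*x + 4 = (x - 2)*(x - 1)*(x + 2) = 0.
  ⇒ x = -2, 1, 2

f''(x) = 3*x^2 - 2*x - 4
Second-derivative test at each critical point:
  f''(-2) = 12 > 0 → local minimum
  f''(1) = -3 < 0 → local maximum
  f''(2) = 4 > 0 → local minimum

Critical points: x = -2 (local minimum); x = 1 (local maximum); x = 2 (local minimum)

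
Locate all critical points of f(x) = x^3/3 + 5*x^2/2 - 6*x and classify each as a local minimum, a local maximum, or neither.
f'(x) = x^2 + 5*x - 6

Solve f'(x) = 0:
  Factor: x^2 + 5*x - 6 = (x - 1)*(x + 6) = 0.
  ⇒ x = -6, 1

f''(x) = 2*x + 5
Second-derivative test at each critical point:
  f''(-6) = -7 < 0 → local maximum
  f''(1) = 7 > 0 → local minimum

Critical points: x = -6 (local maximum); x = 1 (local minimum)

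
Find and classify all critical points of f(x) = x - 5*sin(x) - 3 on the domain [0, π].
f'(x) = 1 - 5*cos(x)

Solve f'(x) = 0 on [0, π]:
  f'(x) = 0 ⇔ cos(x) = 1/5, i.e. x = ±arccos(1/5) + 2nπ; keep the solutions lying in [0, π].
  ⇒ x = acos(1/5) ≈ 1.3694

f''(x) = 5*sin(x)
Second-derivative test at each critical point:
  f''(1.3694) = 4.8990 > 0 → local minimum

Critical points: x = acos(1/5) ≈ 1.3694 (local minimum)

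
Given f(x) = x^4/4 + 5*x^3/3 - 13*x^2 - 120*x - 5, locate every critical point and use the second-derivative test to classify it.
f'(x) = x^3 + 5*x^2 - 26*x - 120

Solve f'(x) = 0:
  Factor: x^3 + 5*x^2 - 26*x - 120 = (x - 5)*(x + 4)*(x + 6) = 0.
  ⇒ x = -6, -4, 5

f''(x) = 3*x^2 + 10*x - 26
Second-derivative test at each critical point:
  f''(-6) = 22 > 0 → local minimum
  f''(-4) = -18 < 0 → local maximum
  f''(5) = 99 > 0 → local minimum

Critical points: x = -6 (local minimum); x = -4 (local maximum); x = 5 (local minimum)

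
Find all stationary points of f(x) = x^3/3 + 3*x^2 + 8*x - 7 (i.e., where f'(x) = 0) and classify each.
f'(x) = x^2 + 6*x + 8

Solve f'(x) = 0:
  Factor: x^2 + 6*x + 8 = (x + 2)*(x + 4) = 0.
  ⇒ x = -4, -2

f''(x) = 2*x + 6
Second-derivative test at each critical point:
  f''(-4) = -2 < 0 → local maximum
  f''(-2) = 2 > 0 → local minimum

Critical points: x = -4 (local maximum); x = -2 (local minimum)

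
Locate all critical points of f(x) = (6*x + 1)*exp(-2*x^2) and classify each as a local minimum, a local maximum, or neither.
f'(x) = 2*(-2*x*(6*x + 1) + 3)*exp(-2*x^2)

Solve f'(x) = 0:
  f'(x) = (-24*x^2 - 4*x + 6)·exp(-2*x^2) and exp(-2*x^2) > 0 for every x, so f'(x) = 0 ⇔ -24*x^2 - 4*x + 6 = 0.
  Factor: -24*x^2 - 4*x + 6 = -2*(12*x^2 + 2*x - 3); 12*x^2 + 2*x - 3 = 0 has no rational roots; quadratic formula: x = (-2 ± √148)/24.
  ⇒ x = -sqrt(37)/12 - 1/12 ≈ -0.5902, -1/12 + sqrt(37)/12 ≈ 0.4236

f''(x) = 4*(4*x^2*(6*x + 1) - 18*x - 1)*exp(-2*x^2)
Second-derivative test at each critical point:
  f''(-0.5902) = 12.1219 > 0 → local minimum
  f''(0.4236) = -16.9954 < 0 → local maximum

Critical points: x = -sqrt(37)/12 - 1/12 ≈ -0.5902 (local minimum); x = -1/12 + sqrt(37)/12 ≈ 0.4236 (local maximum)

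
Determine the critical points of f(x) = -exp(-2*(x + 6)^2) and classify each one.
f'(x) = 4*(x + 6)*exp(-2*(x + 6)^2)

Solve f'(x) = 0:
  f'(x) = (4*x + 24)·exp(-2*(x + 6)^2) and exp(-2*(x + 6)^2) > 0 for every x, so f'(x) = 0 ⇔ 4*x + 24 = 0.
  Factor: 4*x + 24 = 4*(x + 6) = 0.
  ⇒ x = -6

f''(x) = 4*(1 - 4*(x + 6)^2)*exp(-2*(x + 6)^2)
Second-derivative test at each critical point:
  f''(-6) = 4 > 0 → local minimum

Critical points: x = -6 (local minimum)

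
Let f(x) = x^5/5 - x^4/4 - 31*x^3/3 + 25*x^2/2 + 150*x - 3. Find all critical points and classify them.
f'(x) = x^4 - x^3 - 31*x^2 + 25*x + 150

Solve f'(x) = 0:
  Factor: x^4 - x^3 - 31*x^2 + 25*x + 150 = (x - 5)*(x - 3)*(x + 2)*(x + 5) = 0.
  ⇒ x = -5, -2, 3, 5

f''(x) = 4*x^3 - 3*x^2 - 62*x + 25
Second-derivative test at each critical point:
  f''(-5) = -240 < 0 → local maximum
  f''(-2) = 105 > 0 → local minimum
  f''(3) = -80 < 0 → local maximum
  f''(5) = 140 > 0 → local minimum

Critical points: x = -5 (local maximum); x = -2 (local minimum); x = 3 (local maximum); x = 5 (local minimum)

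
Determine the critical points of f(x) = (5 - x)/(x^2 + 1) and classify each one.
f'(x) = (-x^2 + 2*x*(x - 5) - 1)/(x^2 + 1)^2

Solve f'(x) = 0:
  f'(x) = (x^2 - 10*x - 1)/(x^2 + 1)^2; the denominator is positive wherever f is defined, so f'(x) = 0 ⇔ x^2 - 10*x - 1 = 0.
  x^2 - 10*x - 1 = 0 has no rational roots; quadratic formula: x = (10 ± √104)/2.
  ⇒ x = 5 - sqrt(26) ≈ -0.0990, 5 + sqrt(26) ≈ 10.0990

f''(x) = 2*(4*x^2*(5 - x) + (3*x - 5)*(x^2 + 1))/(x^2 + 1)^3
Second-derivative test at each critical point:
  f''(-0.0990) = -10.0010 < 0 → local maximum
  f''(10.0990) = 0.0010 > 0 → local minimum

Critical points: x = 5 - sqrt(26) ≈ -0.0990 (local maximum); x = 5 + sqrt(26) ≈ 10.0990 (local minimum)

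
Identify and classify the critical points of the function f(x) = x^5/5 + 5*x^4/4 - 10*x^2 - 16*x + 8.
f'(x) = x^4 + 5*x^3 - 20*x - 16

Solve f'(x) = 0:
  Factor: x^4 + 5*x^3 - 20*x - 16 = (x - 2)*(x + 1)*(x + 2)*(x + 4) = 0.
  ⇒ x = -4, -2, -1, 2

f''(x) = 4*x^3 + 15*x^2 - 20
Second-derivative test at each critical point:
  f''(-4) = -36 < 0 → local maximum
  f''(-2) = 8 > 0 → local minimum
  f''(-1) = -9 < 0 → local maximum
  f''(2) = 72 > 0 → local minimum

Critical points: x = -4 (local maximum); x = -2 (local minimum); x = -1 (local maximum); x = 2 (local minimum)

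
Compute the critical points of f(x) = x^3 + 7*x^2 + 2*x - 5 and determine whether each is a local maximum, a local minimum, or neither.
f'(x) = 3*x^2 + 14*x + 2

Solve f'(x) = 0:
  3*x^2 + 14*x + 2 = 0 has no rational roots; quadratic formula: x = (-14 ± √172)/6.
  ⇒ x = -7/3 - sqrt(43)/3 ≈ -4.5191, -7/3 + sqrt(43)/3 ≈ -0.1475

f''(x) = 6*x + 14
Second-derivative test at each critical point:
  f''(-4.5191) = -13.1149 < 0 → local maximum
  f''(-0.1475) = 13.1149 > 0 → local minimum

Critical points: x = -7/3 - sqrt(43)/3 ≈ -4.5191 (local maximum); x = -7/3 + sqrt(43)/3 ≈ -0.1475 (local minimum)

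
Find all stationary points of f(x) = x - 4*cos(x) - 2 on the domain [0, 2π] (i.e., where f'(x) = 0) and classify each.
f'(x) = 4*sin(x) + 1

Solve f'(x) = 0 on [0, 2π]:
  f'(x) = 0 ⇔ sin(x) = -1/4, i.e. x = arcsin(-1/4) + 2nπ or x = π − arcsin(-1/4) + 2nπ; keep the solutions lying in [0, 2π].
  ⇒ x = asin(1/4) + pi ≈ 3.3943, -asin(1/4) + 2*pi ≈ 6.0305

f''(x) = 4*cos(x)
Second-derivative test at each critical point:
  f''(3.3943) = -3.8730 < 0 → local maximum
  f''(6.0305) = 3.8730 > 0 → local minimum

Critical points: x = asin(1/4) + pi ≈ 3.3943 (local maximum); x = -asin(1/4) + 2*pi ≈ 6.0305 (local minimum)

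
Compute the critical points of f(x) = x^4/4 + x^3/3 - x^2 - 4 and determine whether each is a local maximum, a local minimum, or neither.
f'(x) = x*(x^2 + x - 2)

Solve f'(x) = 0:
  Factor: x^3 + x^2 - 2*x = x*(x - 1)*(x + 2) = 0.
  ⇒ x = -2, 0, 1

f''(x) = 3*x^2 + 2*x - 2
Second-derivative test at each critical point:
  f''(-2) = 6 > 0 → local minimum
  f''(0) = -2 < 0 → local maximum
  f''(1) = 3 > 0 → local minimum

Critical points: x = -2 (local minimum); x = 0 (local maximum); x = 1 (local minimum)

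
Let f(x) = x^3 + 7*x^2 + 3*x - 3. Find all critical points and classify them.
f'(x) = 3*x^2 + 14*x + 3

Solve f'(x) = 0:
  3*x^2 + 14*x + 3 = 0 has no rational roots; quadratic formula: x = (-14 ± √160)/6.
  ⇒ x = -7/3 - 2*sqrt(10)/3 ≈ -4.4415, -7/3 + 2*sqrt(10)/3 ≈ -0.2251

f''(x) = 6*x + 14
Second-derivative test at each critical point:
  f''(-4.4415) = -12.6491 < 0 → local maximum
  f''(-0.2251) = 12.6491 > 0 → local minimum

Critical points: x = -7/3 - 2*sqrt(10)/3 ≈ -4.4415 (local maximum); x = -7/3 + 2*sqrt(10)/3 ≈ -0.2251 (local minimum)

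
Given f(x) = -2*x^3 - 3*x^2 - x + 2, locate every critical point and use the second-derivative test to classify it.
f'(x) = -6*x^2 - 6*x - 1

Solve f'(x) = 0:
  6*x^2 + 6*x + 1 = 0 has no rational roots; quadratic formula: x = (-6 ± √12)/12.
  ⇒ x = -1/2 - sqrt(3)/6 ≈ -0.7887, -1/2 + sqrt(3)/6 ≈ -0.2113

f''(x) = -12*x - 6
Second-derivative test at each critical point:
  f''(-0.7887) = 3.4641 > 0 → local minimum
  f''(-0.2113) = -3.4641 < 0 → local maximum

Critical points: x = -1/2 - sqrt(3)/6 ≈ -0.7887 (local minimum); x = -1/2 + sqrt(3)/6 ≈ -0.2113 (local maximum)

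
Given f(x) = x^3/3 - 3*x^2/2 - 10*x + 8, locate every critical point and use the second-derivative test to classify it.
f'(x) = x^2 - 3*x - 10

Solve f'(x) = 0:
  Factor: x^2 - 3*x - 10 = (x - 5)*(x + 2) = 0.
  ⇒ x = -2, 5

f''(x) = 2*x - 3
Second-derivative test at each critical point:
  f''(-2) = -7 < 0 → local maximum
  f''(5) = 7 > 0 → local minimum

Critical points: x = -2 (local maximum); x = 5 (local minimum)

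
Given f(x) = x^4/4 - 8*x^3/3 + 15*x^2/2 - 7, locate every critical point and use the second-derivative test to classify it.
f'(x) = x*(x^2 - 8*x + 15)

Solve f'(x) = 0:
  Factor: x^3 - 8*x^2 + 15*x = x*(x - 5)*(x - 3) = 0.
  ⇒ x = 0, 3, 5

f''(x) = 3*x^2 - 16*x + 15
Second-derivative test at each critical point:
  f''(0) = 15 > 0 → local minimum
  f''(3) = -6 < 0 → local maximum
  f''(5) = 10 > 0 → local minimum

Critical points: x = 0 (local minimum); x = 3 (local maximum); x = 5 (local minimum)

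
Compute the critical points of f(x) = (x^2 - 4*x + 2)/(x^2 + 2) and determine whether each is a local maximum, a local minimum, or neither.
f'(x) = 4*(x^2 - 2)/(x^4 + 4*x^2 + 4)

Solve f'(x) = 0:
  f'(x) = 4*(x^2 - 2)/(x^2 + 2)^2; the denominator is positive wherever f is defined, so f'(x) = 0 ⇔ 4*x^2 - 8 = 0.
  Factor: 4*x^2 - 8 = 4*(x^2 - 2); x^2 - 2 = 0 has no rational roots; quadratic formula: x = (0 ± √8)/2.
  ⇒ x = -sqrt(2) ≈ -1.4142, sqrt(2) ≈ 1.4142

f''(x) = 8*x*(6 - x^2)/(x^6 + 6*x^4 + 12*x^2 + 8)
Second-derivative test at each critical point:
  f''(-1.4142) = -0.7071 < 0 → local maximum
  f''(1.4142) = 0.7071 > 0 → local minimum

Critical points: x = -sqrt(2) ≈ -1.4142 (local maximum); x = sqrt(2) ≈ 1.4142 (local minimum)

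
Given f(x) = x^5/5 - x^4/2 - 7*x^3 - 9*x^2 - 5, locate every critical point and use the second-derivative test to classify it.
f'(x) = x*(x^3 - 2*x^2 - 21*x - 18)

Solve f'(x) = 0:
  Factor: x^4 - 2*x^3 - 21*x^2 - 18*x = x*(x - 6)*(x + 1)*(x + 3) = 0.
  ⇒ x = -3, -1, 0, 6

f''(x) = 4*x^3 - 6*x^2 - 42*x - 18
Second-derivative test at each critical point:
  f''(-3) = -54 < 0 → local maximum
  f''(-1) = 14 > 0 → local minimum
  f''(0) = -18 < 0 → local maximum
  f''(6) = 378 > 0 → local minimum

Critical points: x = -3 (local maximum); x = -1 (local minimum); x = 0 (local maximum); x = 6 (local minimum)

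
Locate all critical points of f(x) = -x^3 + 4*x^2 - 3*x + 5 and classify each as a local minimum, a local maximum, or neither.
f'(x) = -3*x^2 + 8*x - 3

Solve f'(x) = 0:
  3*x^2 - 8*x + 3 = 0 has no rational roots; quadratic formula: x = (8 ± √28)/6.
  ⇒ x = 4/3 - sqrt(7)/3 ≈ 0.4514, sqrt(7)/3 + 4/3 ≈ 2.2153

f''(x) = 8 - 6*x
Second-derivative test at each critical point:
  f''(0.4514) = 5.2915 > 0 → local minimum
  f''(2.2153) = -5.2915 < 0 → local maximum

Critical points: x = 4/3 - sqrt(7)/3 ≈ 0.4514 (local minimum); x = sqrt(7)/3 + 4/3 ≈ 2.2153 (local maximum)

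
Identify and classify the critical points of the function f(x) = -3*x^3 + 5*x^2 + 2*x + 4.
f'(x) = -9*x^2 + 10*x + 2

Solve f'(x) = 0:
  9*x^2 - 10*x - 2 = 0 has no rational roots; quadratic formula: x = (10 ± √172)/18.
  ⇒ x = 5/9 - sqrt(43)/9 ≈ -0.1730, 5/9 + sqrt(43)/9 ≈ 1.2842

f''(x) = 10 - 18*x
Second-derivative test at each critical point:
  f''(-0.1730) = 13.1149 > 0 → local minimum
  f''(1.2842) = -13.1149 < 0 → local maximum

Critical points: x = 5/9 - sqrt(43)/9 ≈ -0.1730 (local minimum); x = 5/9 + sqrt(43)/9 ≈ 1.2842 (local maximum)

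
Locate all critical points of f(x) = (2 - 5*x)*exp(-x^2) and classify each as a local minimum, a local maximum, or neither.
f'(x) = (2*x*(5*x - 2) - 5)*exp(-x^2)

Solve f'(x) = 0:
  f'(x) = (10*x^2 - 4*x - 5)·exp(-x^2) and exp(-x^2) > 0 for every x, so f'(x) = 0 ⇔ 10*x^2 - 4*x - 5 = 0.
  10*x^2 - 4*x - 5 = 0 has no rational roots; quadratic formula: x = (4 ± √216)/20.
  ⇒ x = 1/5 - 3*sqrt(6)/10 ≈ -0.5348, 1/5 + 3*sqrt(6)/10 ≈ 0.9348

f''(x) = 2*(2*x^2*(2 - 5*x) + 15*x - 2)*exp(-x^2)
Second-derivative test at each critical point:
  f''(-0.5348) = -11.0406 < 0 → local maximum
  f''(0.9348) = 6.1331 > 0 → local minimum

Critical points: x = 1/5 - 3*sqrt(6)/10 ≈ -0.5348 (local maximum); x = 1/5 + 3*sqrt(6)/10 ≈ 0.9348 (local minimum)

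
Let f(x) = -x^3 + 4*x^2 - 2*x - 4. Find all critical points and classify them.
f'(x) = -3*x^2 + 8*x - 2

Solve f'(x) = 0:
  3*x^2 - 8*x + 2 = 0 has no rational roots; quadratic formula: x = (8 ± √40)/6.
  ⇒ x = 4/3 - sqrt(10)/3 ≈ 0.2792, sqrt(10)/3 + 4/3 ≈ 2.3874

f''(x) = 8 - 6*x
Second-derivative test at each critical point:
  f''(0.2792) = 6.3246 > 0 → local minimum
  f''(2.3874) = -6.3246 < 0 → local maximum

Critical points: x = 4/3 - sqrt(10)/3 ≈ 0.2792 (local minimum); x = sqrt(10)/3 + 4/3 ≈ 2.3874 (local maximum)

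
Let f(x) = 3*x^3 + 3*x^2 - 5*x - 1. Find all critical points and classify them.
f'(x) = 9*x^2 + 6*x - 5

Solve f'(x) = 0:
  9*x^2 + 6*x - 5 = 0 has no rational roots; quadratic formula: x = (-6 ± √216)/18.
  ⇒ x = -sqrt(6)/3 - 1/3 ≈ -1.1498, -1/3 + sqrt(6)/3 ≈ 0.4832

f''(x) = 18*x + 6
Second-derivative test at each critical point:
  f''(-1.1498) = -14.6969 < 0 → local maximum
  f''(0.4832) = 14.6969 > 0 → local minimum

Critical points: x = -sqrt(6)/3 - 1/3 ≈ -1.1498 (local maximum); x = -1/3 + sqrt(6)/3 ≈ 0.4832 (local minimum)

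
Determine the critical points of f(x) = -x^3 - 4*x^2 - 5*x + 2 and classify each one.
f'(x) = -3*x^2 - 8*x - 5

Solve f'(x) = 0:
  Factor: -3*x^2 - 8*x - 5 = -(x + 1)*(3*x + 5) = 0.
  ⇒ x = -5/3, -1

f''(x) = -6*x - 8
Second-derivative test at each critical point:
  f''(-5/3) = 2 > 0 → local minimum
  f''(-1) = -2 < 0 → local maximum

Critical points: x = -5/3 (local minimum); x = -1 (local maximum)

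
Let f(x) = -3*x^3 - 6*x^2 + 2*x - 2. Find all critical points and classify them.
f'(x) = -9*x^2 - 12*x + 2

Solve f'(x) = 0:
  9*x^2 + 12*x - 2 = 0 has no rational roots; quadratic formula: x = (-12 ± √216)/18.
  ⇒ x = -sqrt(6)/3 - 2/3 ≈ -1.4832, -2/3 + sqrt(6)/3 ≈ 0.1498

f''(x) = -18*x - 12
Second-derivative test at each critical point:
  f''(-1.4832) = 14.6969 > 0 → local minimum
  f''(0.1498) = -14.6969 < 0 → local maximum

Critical points: x = -sqrt(6)/3 - 2/3 ≈ -1.4832 (local minimum); x = -2/3 + sqrt(6)/3 ≈ 0.1498 (local maximum)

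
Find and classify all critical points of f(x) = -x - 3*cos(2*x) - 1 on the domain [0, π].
f'(x) = 6*sin(2*x) - 1

Solve f'(x) = 0 on [0, π]:
  f'(x) = 0 ⇔ sin(2*x) = 1/6, i.e. 2*x = arcsin(1/6) + 2nπ or 2*x = π − arcsin(1/6) + 2nπ; keep the solutions lying in [0, π].
  ⇒ x = asin(1/6)/2 ≈ 0.0837, -asin(1/6)/2 + pi/2 ≈ 1.4871

f''(x) = 12*cos(2*x)
Second-derivative test at each critical point:
  f''(0.0837) = 11.8322 > 0 → local minimum
  f''(1.4871) = -11.8322 < 0 → local maximum

Critical points: x = asin(1/6)/2 ≈ 0.0837 (local minimum); x = -asin(1/6)/2 + pi/2 ≈ 1.4871 (local maximum)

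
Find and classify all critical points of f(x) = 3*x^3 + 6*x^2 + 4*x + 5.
f'(x) = 9*x^2 + 12*x + 4

Solve f'(x) = 0:
  Factor: 9*x^2 + 12*x + 4 = (3*x + 2)^2 = 0.
  ⇒ x = -2/3

f''(x) = 18*x + 12
Second-derivative test at each critical point:
  f''(-2/3) = 0, so the second-derivative test is inconclusive; use the first-derivative test: f'(-11/12) = 0.5625, f'(-5/12) = 0.5625 — f' is positive on both sides (no sign change) → neither a local maximum nor a local minimum

Critical points: x = -2/3 (neither)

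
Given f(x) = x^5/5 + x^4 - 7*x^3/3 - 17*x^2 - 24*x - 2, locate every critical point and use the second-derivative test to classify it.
f'(x) = x^4 + 4*x^3 - 7*x^2 - 34*x - 24

Solve f'(x) = 0:
  Factor: x^4 + 4*x^3 - 7*x^2 - 34*x - 24 = (x - 3)*(x + 1)*(x + 2)*(x + 4) = 0.
  ⇒ x = -4, -2, -1, 3

f''(x) = 4*x^3 + 12*x^2 - 14*x - 34
Second-derivative test at each critical point:
  f''(-4) = -42 < 0 → local maximum
  f''(-2) = 10 > 0 → local minimum
  f''(-1) = -12 < 0 → local maximum
  f''(3) = 140 > 0 → local minimum

Critical points: x = -4 (local maximum); x = -2 (local minimum); x = -1 (local maximum); x = 3 (local minimum)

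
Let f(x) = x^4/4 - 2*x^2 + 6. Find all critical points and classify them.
f'(x) = x*(x^2 - 4)

Solve f'(x) = 0:
  Factor: x^3 - 4*x = x*(x - 2)*(x + 2) = 0.
  ⇒ x = -2, 0, 2

f''(x) = 3*x^2 - 4
Second-derivative test at each critical point:
  f''(-2) = 8 > 0 → local minimum
  f''(0) = -4 < 0 → local maximum
  f''(2) = 8 > 0 → local minimum

Critical points: x = -2 (local minimum); x = 0 (local maximum); x = 2 (local minimum)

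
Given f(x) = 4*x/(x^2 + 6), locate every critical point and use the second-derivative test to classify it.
f'(x) = 4*(6 - x^2)/(x^4 + 12*x^2 + 36)

Solve f'(x) = 0:
  f'(x) = -4*(x^2 - 6)/(x^2 + 6)^2; the denominator is positive wherever f is defined, so f'(x) = 0 ⇔ 24 - 4*x^2 = 0.
  Factor: 24 - 4*x^2 = -4*(x^2 - 6); x^2 - 6 = 0 has no rational roots; quadratic formula: x = (0 ± √24)/2.
  ⇒ x = -sqrt(6) ≈ -2.4495, sqrt(6) ≈ 2.4495

f''(x) = 8*x*(x^2 - 18)/(x^2 + 6)^3
Second-derivative test at each critical point:
  f''(-2.4495) = 0.1361 > 0 → local minimum
  f''(2.4495) = -0.1361 < 0 → local maximum

Critical points: x = -sqrt(6) ≈ -2.4495 (local minimum); x = sqrt(6) ≈ 2.4495 (local maximum)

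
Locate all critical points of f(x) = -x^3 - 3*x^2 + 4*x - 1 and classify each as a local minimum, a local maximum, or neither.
f'(x) = -3*x^2 - 6*x + 4

Solve f'(x) = 0:
  3*x^2 + 6*x - 4 = 0 has no rational roots; quadratic formula: x = (-6 ± √84)/6.
  ⇒ x = -sqrt(21)/3 - 1 ≈ -2.5275, -1 + sqrt(21)/3 ≈ 0.5275

f''(x) = -6*x - 6
Second-derivative test at each critical point:
  f''(-2.5275) = 9.1652 > 0 → local minimum
  f''(0.5275) = -9.1652 < 0 → local maximum

Critical points: x = -sqrt(21)/3 - 1 ≈ -2.5275 (local minimum); x = -1 + sqrt(21)/3 ≈ 0.5275 (local maximum)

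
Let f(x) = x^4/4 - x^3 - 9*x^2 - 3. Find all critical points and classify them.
f'(x) = x*(x^2 - 3*x - 18)

Solve f'(x) = 0:
  Factor: x^3 - 3*x^2 - 18*x = x*(x - 6)*(x + 3) = 0.
  ⇒ x = -3, 0, 6

f''(x) = 3*x^2 - 6*x - 18
Second-derivative test at each critical point:
  f''(-3) = 27 > 0 → local minimum
  f''(0) = -18 < 0 → local maximum
  f''(6) = 54 > 0 → local minimum

Critical points: x = -3 (local minimum); x = 0 (local maximum); x = 6 (local minimum)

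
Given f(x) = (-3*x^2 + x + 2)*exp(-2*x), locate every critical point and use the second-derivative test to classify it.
f'(x) = (6*x^2 - 8*x - 3)*exp(-2*x)

Solve f'(x) = 0:
  f'(x) = (6*x^2 - 8*x - 3)·exp(-2*x) and exp(-2*x) > 0 for every x, so f'(x) = 0 ⇔ 6*x^2 - 8*x - 3 = 0.
  6*x^2 - 8*x - 3 = 0 has no rational roots; quadratic formula: x = (8 ± √136)/12.
  ⇒ x = 2/3 - sqrt(34)/6 ≈ -0.3052, 2/3 + sqrt(34)/6 ≈ 1.6385

f''(x) = 2*(-6*x^2 + 14*x - 1)*exp(-2*x)
Second-derivative test at each critical point:
  f''(-0.3052) = -21.4697 < 0 → local maximum
  f''(1.6385) = 0.4401 > 0 → local minimum

Critical points: x = 2/3 - sqrt(34)/6 ≈ -0.3052 (local maximum); x = 2/3 + sqrt(34)/6 ≈ 1.6385 (local minimum)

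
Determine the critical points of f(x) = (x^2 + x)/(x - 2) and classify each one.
f'(x) = (x^2 - 4*x - 2)/(x^2 - 4*x + 4)

Solve f'(x) = 0:
  f'(x) = (x^2 - 4*x - 2)/(x - 2)^2; the denominator is positive wherever f is defined, so f'(x) = 0 ⇔ x^2 - 4*x - 2 = 0.
  x^2 - 4*x - 2 = 0 has no rational roots; quadratic formula: x = (4 ± √24)/2.
  ⇒ x = 2 - sqrt(6) ≈ -0.4495, 2 + sqrt(6) ≈ 4.4495

f''(x) = 12/(x^3 - 6*x^2 + 12*x - 8)
Second-derivative test at each critical point:
  f''(-0.4495) = -0.8165 < 0 → local maximum
  f''(4.4495) = 0.8165 > 0 → local minimum

Critical points: x = 2 - sqrt(6) ≈ -0.4495 (local maximum); x = 2 + sqrt(6) ≈ 4.4495 (local minimum)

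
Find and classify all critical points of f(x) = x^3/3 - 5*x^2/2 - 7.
f'(x) = x*(x - 5)

Solve f'(x) = 0:
  Factor: x^2 - 5*x = x*(x - 5) = 0.
  ⇒ x = 0, 5

f''(x) = 2*x - 5
Second-derivative test at each critical point:
  f''(0) = -5 < 0 → local maximum
  f''(5) = 5 > 0 → local minimum

Critical points: x = 0 (local maximum); x = 5 (local minimum)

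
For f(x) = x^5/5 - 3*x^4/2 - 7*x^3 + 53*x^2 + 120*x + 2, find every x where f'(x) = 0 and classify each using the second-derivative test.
f'(x) = x^4 - 6*x^3 - 21*x^2 + 106*x + 120

Solve f'(x) = 0:
  Factor: x^4 - 6*x^3 - 21*x^2 + 106*x + 120 = (x - 6)*(x - 5)*(x + 1)*(x + 4) = 0.
  ⇒ x = -4, -1, 5, 6

f''(x) = 4*x^3 - 18*x^2 - 42*x + 106
Second-derivative test at each critical point:
  f''(-4) = -270 < 0 → local maximum
  f''(-1) = 126 > 0 → local minimum
  f''(5) = -54 < 0 → local maximum
  f''(6) = 70 > 0 → local minimum

Critical points: x = -4 (local maximum); x = -1 (local minimum); x = 5 (local maximum); x = 6 (local minimum)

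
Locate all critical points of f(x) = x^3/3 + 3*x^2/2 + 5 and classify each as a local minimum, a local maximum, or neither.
f'(x) = x*(x + 3)

Solve f'(x) = 0:
  Factor: x^2 + 3*x = x*(x + 3) = 0.
  ⇒ x = -3, 0

f''(x) = 2*x + 3
Second-derivative test at each critical point:
  f''(-3) = -3 < 0 → local maximum
  f''(0) = 3 > 0 → local minimum

Critical points: x = -3 (local maximum); x = 0 (local minimum)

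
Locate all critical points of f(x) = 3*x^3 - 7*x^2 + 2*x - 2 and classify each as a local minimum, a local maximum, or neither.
f'(x) = 9*x^2 - 14*x + 2

Solve f'(x) = 0:
  9*x^2 - 14*x + 2 = 0 has no rational roots; quadratic formula: x = (14 ± √124)/18.
  ⇒ x = 7/9 - sqrt(31)/9 ≈ 0.1591, sqrt(31)/9 + 7/9 ≈ 1.3964

f''(x) = 18*x - 14
Second-derivative test at each critical point:
  f''(0.1591) = -11.1355 < 0 → local maximum
  f''(1.3964) = 11.1355 > 0 → local minimum

Critical points: x = 7/9 - sqrt(31)/9 ≈ 0.1591 (local maximum); x = sqrt(31)/9 + 7/9 ≈ 1.3964 (local minimum)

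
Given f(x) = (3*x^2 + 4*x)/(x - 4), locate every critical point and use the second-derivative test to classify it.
f'(x) = (3*x^2 - 24*x - 16)/(x^2 - 8*x + 16)

Solve f'(x) = 0:
  f'(x) = (3*x^2 - 24*x - 16)/(x - 4)^2; the denominator is positive wherever f is defined, so f'(x) = 0 ⇔ 3*x^2 - 24*x - 16 = 0.
  3*x^2 - 24*x - 16 = 0 has no rational roots; quadratic formula: x = (24 ± √768)/6.
  ⇒ x = 4 - 8*sqrt(3)/3 ≈ -0.6188, 4 + 8*sqrt(3)/3 ≈ 8.6188

f''(x) = 128/(x^3 - 12*x^2 + 48*x - 64)
Second-derivative test at each critical point:
  f''(-0.6188) = -1.2990 < 0 → local maximum
  f''(8.6188) = 1.2990 > 0 → local minimum

Critical points: x = 4 - 8*sqrt(3)/3 ≈ -0.6188 (local maximum); x = 4 + 8*sqrt(3)/3 ≈ 8.6188 (local minimum)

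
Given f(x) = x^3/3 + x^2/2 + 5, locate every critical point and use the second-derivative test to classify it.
f'(x) = x*(x + 1)

Solve f'(x) = 0:
  Factor: x^2 + x = x*(x + 1) = 0.
  ⇒ x = -1, 0

f''(x) = 2*x + 1
Second-derivative test at each critical point:
  f''(-1) = -1 < 0 → local maximum
  f''(0) = 1 > 0 → local minimum

Critical points: x = -1 (local maximum); x = 0 (local minimum)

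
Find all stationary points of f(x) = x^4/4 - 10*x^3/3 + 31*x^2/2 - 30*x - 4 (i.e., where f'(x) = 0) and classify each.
f'(x) = x^3 - 10*x^2 + 31*x - 30

Solve f'(x) = 0:
  Factor: x^3 - 10*x^2 + 31*x - 30 = (x - 5)*(x - 3)*(x - 2) = 0.
  ⇒ x = 2, 3, 5

f''(x) = 3*x^2 - 20*x + 31
Second-derivative test at each critical point:
  f''(2) = 3 > 0 → local minimum
  f''(3) = -2 < 0 → local maximum
  f''(5) = 6 > 0 → local minimum

Critical points: x = 2 (local minimum); x = 3 (local maximum); x = 5 (local minimum)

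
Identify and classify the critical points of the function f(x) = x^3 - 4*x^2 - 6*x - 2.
f'(x) = 3*x^2 - 8*x - 6

Solve f'(x) = 0:
  3*x^2 - 8*x - 6 = 0 has no rational roots; quadratic formula: x = (8 ± √136)/6.
  ⇒ x = 4/3 - sqrt(34)/3 ≈ -0.6103, 4/3 + sqrt(34)/3 ≈ 3.2770

f''(x) = 6*x - 8
Second-derivative test at each critical point:
  f''(-0.6103) = -11.6619 < 0 → local maximum
  f''(3.2770) = 11.6619 > 0 → local minimum

Critical points: x = 4/3 - sqrt(34)/3 ≈ -0.6103 (local maximum); x = 4/3 + sqrt(34)/3 ≈ 3.2770 (local minimum)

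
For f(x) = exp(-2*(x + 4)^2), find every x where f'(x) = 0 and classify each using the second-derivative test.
f'(x) = 4*(-x - 4)*exp(-2*(x + 4)^2)

Solve f'(x) = 0:
  f'(x) = (-4*x - 16)·exp(-2*(x + 4)^2) and exp(-2*(x + 4)^2) > 0 for every x, so f'(x) = 0 ⇔ -4*x - 16 = 0.
  Factor: -4*x - 16 = -4*(x + 4) = 0.
  ⇒ x = -4

f''(x) = 4*(4*(x + 4)^2 - 1)*exp(-2*(x + 4)^2)
Second-derivative test at each critical point:
  f''(-4) = -4 < 0 → local maximum

Critical points: x = -4 (local maximum)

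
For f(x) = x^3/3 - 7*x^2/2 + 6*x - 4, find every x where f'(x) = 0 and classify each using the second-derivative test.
f'(x) = x^2 - 7*x + 6

Solve f'(x) = 0:
  Factor: x^2 - 7*x + 6 = (x - 6)*(x - 1) = 0.
  ⇒ x = 1, 6

f''(x) = 2*x - 7
Second-derivative test at each critical point:
  f''(1) = -5 < 0 → local maximum
  f''(6) = 5 > 0 → local minimum

Critical points: x = 1 (local maximum); x = 6 (local minimum)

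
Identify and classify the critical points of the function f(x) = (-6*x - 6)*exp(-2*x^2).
f'(x) = 6*(4*x*(x + 1) - 1)*exp(-2*x^2)

Solve f'(x) = 0:
  f'(x) = (24*x^2 + 24*x - 6)·exp(-2*x^2) and exp(-2*x^2) > 0 for every x, so f'(x) = 0 ⇔ 24*x^2 + 24*x - 6 = 0.
  Factor: 24*x^2 + 24*x - 6 = 6*(4*x^2 + 4*x - 1); 4*x^2 + 4*x - 1 = 0 has no rational roots; quadratic formula: x = (-4 ± √32)/8.
  ⇒ x = -sqrt(2)/2 - 1/2 ≈ -1.2071, -1/2 + sqrt(2)/2 ≈ 0.2071

f''(x) = 24*(-4*x^2*(x + 1) + 3*x + 1)*exp(-2*x^2)
Second-derivative test at each critical point:
  f''(-1.2071) = -1.8412 < 0 → local maximum
  f''(0.2071) = 31.1508 > 0 → local minimum

Critical points: x = -sqrt(2)/2 - 1/2 ≈ -1.2071 (local maximum); x = -1/2 + sqrt(2)/2 ≈ 0.2071 (local minimum)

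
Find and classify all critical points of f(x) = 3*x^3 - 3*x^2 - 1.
f'(x) = 3*x*(3*x - 2)

Solve f'(x) = 0:
  Factor: 9*x^2 - 6*x = 3*x*(3*x - 2) = 0.
  ⇒ x = 0, 2/3

f''(x) = 18*x - 6
Second-derivative test at each critical point:
  f''(0) = -6 < 0 → local maximum
  f''(2/3) = 6 > 0 → local minimum

Critical points: x = 0 (local maximum); x = 2/3 (local minimum)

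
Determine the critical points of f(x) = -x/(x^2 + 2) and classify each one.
f'(x) = (x^2 - 2)/(x^2 + 2)^2

Solve f'(x) = 0:
  f'(x) = (x^2 - 2)/(x^2 + 2)^2; the denominator is positive wherever f is defined, so f'(x) = 0 ⇔ x^2 - 2 = 0.
  x^2 - 2 = 0 has no rational roots; quadratic formula: x = (0 ± √8)/2.
  ⇒ x = -sqrt(2) ≈ -1.4142, sqrt(2) ≈ 1.4142

f''(x) = 2*x*(6 - x^2)/(x^2 + 2)^3
Second-derivative test at each critical point:
  f''(-1.4142) = -0.1768 < 0 → local maximum
  f''(1.4142) = 0.1768 > 0 → local minimum

Critical points: x = -sqrt(2) ≈ -1.4142 (local maximum); x = sqrt(2) ≈ 1.4142 (local minimum)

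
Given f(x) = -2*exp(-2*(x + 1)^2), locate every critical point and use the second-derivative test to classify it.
f'(x) = 8*(x + 1)*exp(-2*(x + 1)^2)

Solve f'(x) = 0:
  f'(x) = (8*x + 8)·exp(-2*(x + 1)^2) and exp(-2*(x + 1)^2) > 0 for every x, so f'(x) = 0 ⇔ 8*x + 8 = 0.
  Factor: 8*x + 8 = 8*(x + 1) = 0.
  ⇒ x = -1

f''(x) = 8*(1 - 4*(x + 1)^2)*exp(-2*(x + 1)^2)
Second-derivative test at each critical point:
  f''(-1) = 8 > 0 → local minimum

Critical points: x = -1 (local minimum)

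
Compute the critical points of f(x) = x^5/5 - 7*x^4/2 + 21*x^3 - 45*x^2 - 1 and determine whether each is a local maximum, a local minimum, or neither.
f'(x) = x*(x^3 - 14*x^2 + 63*x - 90)

Solve f'(x) = 0:
  Factor: x^4 - 14*x^3 + 63*x^2 - 90*x = x*(x - 6)*(x - 5)*(x - 3) = 0.
  ⇒ x = 0, 3, 5, 6

f''(x) = 4*x^3 - 42*x^2 + 126*x - 90
Second-derivative test at each critical point:
  f''(0) = -90 < 0 → local maximum
  f''(3) = 18 > 0 → local minimum
  f''(5) = -10 < 0 → local maximum
  f''(6) = 18 > 0 → local minimum

Critical points: x = 0 (local maximum); x = 3 (local minimum); x = 5 (local maximum); x = 6 (local minimum)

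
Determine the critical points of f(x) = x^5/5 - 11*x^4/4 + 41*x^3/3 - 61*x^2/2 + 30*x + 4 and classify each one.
f'(x) = x^4 - 11*x^3 + 41*x^2 - 61*x + 30

Solve f'(x) = 0:
  Factor: x^4 - 11*x^3 + 41*x^2 - 61*x + 30 = (x - 5)*(x - 3)*(x - 2)*(x - 1) = 0.
  ⇒ x = 1, 2, 3, 5

f''(x) = 4*x^3 - 33*x^2 + 82*x - 61
Second-derivative test at each critical point:
  f''(1) = -8 < 0 → local maximum
  f''(2) = 3 > 0 → local minimum
  f''(3) = -4 < 0 → local maximum
  f''(5) = 24 > 0 → local minimum

Critical points: x = 1 (local maximum); x = 2 (local minimum); x = 3 (local maximum); x = 5 (local minimum)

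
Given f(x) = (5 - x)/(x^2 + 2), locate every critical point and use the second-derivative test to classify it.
f'(x) = (-x^2 + 2*x*(x - 5) - 2)/(x^2 + 2)^2

Solve f'(x) = 0:
  f'(x) = (x^2 - 10*x - 2)/(x^2 + 2)^2; the denominator is positive wherever f is defined, so f'(x) = 0 ⇔ x^2 - 10*x - 2 = 0.
  x^2 - 10*x - 2 = 0 has no rational roots; quadratic formula: x = (10 ± √108)/2.
  ⇒ x = 5 - 3*sqrt(3) ≈ -0.1962, 5 + 3*sqrt(3) ≈ 10.1962

f''(x) = 2*(4*x^2*(5 - x) + (3*x - 5)*(x^2 + 2))/(x^2 + 2)^3
Second-derivative test at each critical point:
  f''(-0.1962) = -2.5009 < 0 → local maximum
  f''(10.1962) = 0.0009 > 0 → local minimum

Critical points: x = 5 - 3*sqrt(3) ≈ -0.1962 (local maximum); x = 5 + 3*sqrt(3) ≈ 10.1962 (local minimum)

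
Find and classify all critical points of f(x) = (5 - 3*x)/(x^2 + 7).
f'(x) = (3*x^2 - 10*x - 21)/(x^4 + 14*x^2 + 49)

Solve f'(x) = 0:
  f'(x) = (3*x^2 - 10*x - 21)/(x^2 + 7)^2; the denominator is positive wherever f is defined, so f'(x) = 0 ⇔ 3*x^2 - 10*x - 21 = 0.
  3*x^2 - 10*x - 21 = 0 has no rational roots; quadratic formula: x = (10 ± √352)/6.
  ⇒ x = 5/3 - 2*sqrt(22)/3 ≈ -1.4603, 5/3 + 2*sqrt(22)/3 ≈ 4.7936

f''(x) = 2*(4*x^2*(5 - 3*x) + (9*x - 5)*(x^2 + 7))/(x^2 + 7)^3
Second-derivative test at each critical point:
  f''(-1.4603) = -0.2250 < 0 → local maximum
  f''(4.7936) = 0.0209 > 0 → local minimum

Critical points: x = 5/3 - 2*sqrt(22)/3 ≈ -1.4603 (local maximum); x = 5/3 + 2*sqrt(22)/3 ≈ 4.7936 (local minimum)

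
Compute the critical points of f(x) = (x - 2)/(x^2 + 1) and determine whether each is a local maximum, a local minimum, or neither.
f'(x) = (x^2 - 2*x*(x - 2) + 1)/(x^2 + 1)^2

Solve f'(x) = 0:
  f'(x) = -(x^2 - 4*x - 1)/(x^2 + 1)^2; the denominator is positive wherever f is defined, so f'(x) = 0 ⇔ -x^2 + 4*x + 1 = 0.
  x^2 - 4*x - 1 = 0 has no rational roots; quadratic formula: x = (4 ± √20)/2.
  ⇒ x = 2 - sqrt(5) ≈ -0.2361, 2 + sqrt(5) ≈ 4.2361

f''(x) = 2*(4*x^2*(x - 2) + (2 - 3*x)*(x^2 + 1))/(x^2 + 1)^3
Second-derivative test at each critical point:
  f''(-0.2361) = 4.0125 > 0 → local minimum
  f''(4.2361) = -0.0125 < 0 → local maximum

Critical points: x = 2 - sqrt(5) ≈ -0.2361 (local minimum); x = 2 + sqrt(5) ≈ 4.2361 (local maximum)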